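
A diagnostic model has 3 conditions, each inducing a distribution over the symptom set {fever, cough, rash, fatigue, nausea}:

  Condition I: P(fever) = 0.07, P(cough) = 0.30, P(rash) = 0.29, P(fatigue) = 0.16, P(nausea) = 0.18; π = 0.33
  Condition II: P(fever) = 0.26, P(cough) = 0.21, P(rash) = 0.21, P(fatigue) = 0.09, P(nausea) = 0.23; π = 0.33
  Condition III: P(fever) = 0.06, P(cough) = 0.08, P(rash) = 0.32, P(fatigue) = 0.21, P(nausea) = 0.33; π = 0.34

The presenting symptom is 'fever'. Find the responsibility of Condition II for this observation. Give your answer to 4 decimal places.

Posterior ∝ prior × likelihood, so P(k | x) ∝ π_k f_k(x); normalise over all components.
Evaluate each component's likelihood at the observed value:
  f_I = P(fever | comp) = 0.07
  f_II = P(fever | comp) = 0.26
  f_III = P(fever | comp) = 0.06
Prior × likelihood for each component:
  π_I·f_I = 0.33 × 0.07 = 0.0231
  π_II·f_II = 0.33 × 0.26 = 0.0858
  π_III·f_III = 0.34 × 0.06 = 0.0204
Normaliser: 0.0231 + 0.0858 + 0.0204 = 0.1293
P(Condition II | the observation) ≈ 0.6636

0.6636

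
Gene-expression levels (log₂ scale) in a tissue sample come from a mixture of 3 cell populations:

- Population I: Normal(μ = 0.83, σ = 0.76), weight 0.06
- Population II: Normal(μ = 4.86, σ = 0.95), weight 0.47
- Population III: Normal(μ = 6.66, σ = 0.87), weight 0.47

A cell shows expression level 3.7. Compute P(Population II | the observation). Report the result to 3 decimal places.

P(component k | x) = w_k·f_k(x) / marginal(x), where marginal(x) = Σ_j w_j·f_j(x).
Evaluate each component's likelihood at the observed value:
  f_I = 0.000420199
  f_II = 0.199263
  f_III = 0.00140531
Multiply by the mixture weights:
  w_I·f_I = 0.06 × 0.000420199 = 2.52119e-05
  w_II·f_II = 0.47 × 0.199263 = 0.0936536
  w_III·f_III = 0.47 × 0.00140531 = 0.000660497
Sum: 2.52119e-05 + 0.0936536 + 0.000660497 = 0.0943393
P(Population II | the observation) ≈ 0.993

0.993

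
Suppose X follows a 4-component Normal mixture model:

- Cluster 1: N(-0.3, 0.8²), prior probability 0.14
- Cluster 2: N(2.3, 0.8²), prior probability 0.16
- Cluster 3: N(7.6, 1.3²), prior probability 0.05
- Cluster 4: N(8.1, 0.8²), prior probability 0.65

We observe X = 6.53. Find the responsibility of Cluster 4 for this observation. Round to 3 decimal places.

0.812

By Bayes' theorem, P(k | x) = π_k f_k(x) / Σ_j π_j f_j(x).
Component likelihoods at x = 6.53:
  p_1 = 7.41643e-17
  p_2 = 4.23538e-07
  p_3 = 0.218705
  p_4 = 0.0726939
Unnormalised posteriors:
  π_1·p_1 = 0.14 × 7.41643e-17 = 1.0383e-17
  π_2·p_2 = 0.16 × 4.23538e-07 = 6.7766e-08
  π_3·p_3 = 0.05 × 0.218705 = 0.0109353
  π_4·p_4 = 0.65 × 0.0726939 = 0.047251
Denominator: 1.0383e-17 + 6.7766e-08 + 0.0109353 + 0.047251 = 0.0581863
So the posterior for Cluster 4 is 0.047251 / 0.0581863 ≈ 0.812.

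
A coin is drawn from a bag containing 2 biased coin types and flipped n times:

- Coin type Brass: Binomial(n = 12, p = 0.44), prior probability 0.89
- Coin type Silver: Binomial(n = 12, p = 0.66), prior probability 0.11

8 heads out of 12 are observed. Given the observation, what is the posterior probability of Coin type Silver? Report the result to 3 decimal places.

0.301

The responsibility of component k is P(Z=k) f_k(x) divided by Σ_j P(Z=j) f_j(x).
Binomial probabilities:
  p_Brass = C(12,8)·0.44^8·0.56^4 = 495·0.00140482·0.098345 = 0.0683878
  p_Silver = C(12,8)·0.66^8·0.34^4 = 495·0.0360041·0.0133634 = 0.238162
Multiply by the mixture weights:
  P(Z=Brass)·p_Brass = 0.89 × 0.0683878 = 0.0608652
  P(Z=Silver)·p_Silver = 0.11 × 0.238162 = 0.0261978
Marginal: 0.0608652 + 0.0261978 = 0.087063
So the posterior for Coin type Silver is 0.0261978 / 0.087063 ≈ 0.301.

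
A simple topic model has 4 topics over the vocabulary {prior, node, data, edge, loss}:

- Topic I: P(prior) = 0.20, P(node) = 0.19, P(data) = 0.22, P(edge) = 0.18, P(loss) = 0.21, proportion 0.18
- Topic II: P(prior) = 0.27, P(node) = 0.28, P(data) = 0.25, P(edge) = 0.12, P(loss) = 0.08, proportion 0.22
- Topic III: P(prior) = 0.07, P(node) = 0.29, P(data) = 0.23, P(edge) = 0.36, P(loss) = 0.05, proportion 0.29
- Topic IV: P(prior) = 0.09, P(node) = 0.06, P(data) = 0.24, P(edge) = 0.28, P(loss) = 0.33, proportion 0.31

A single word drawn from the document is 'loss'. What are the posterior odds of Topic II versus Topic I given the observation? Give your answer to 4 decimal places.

0.4656

Since P(k|x) ∝ w_k f_k(x), the posterior odds are w_i f_i(x) / (w_j f_j(x)).
Component likelihoods at x = 'loss':
  f_I = P(loss | comp) = 0.21
  f_II = P(loss | comp) = 0.08
  f_III = P(loss | comp) = 0.05
  f_IV = P(loss | comp) = 0.33
Posterior odds = (w_II·f_II) / (w_I·f_I) = (0.22·0.08) / (0.18·0.21) = 0.0176 / 0.0378 ≈ 0.4656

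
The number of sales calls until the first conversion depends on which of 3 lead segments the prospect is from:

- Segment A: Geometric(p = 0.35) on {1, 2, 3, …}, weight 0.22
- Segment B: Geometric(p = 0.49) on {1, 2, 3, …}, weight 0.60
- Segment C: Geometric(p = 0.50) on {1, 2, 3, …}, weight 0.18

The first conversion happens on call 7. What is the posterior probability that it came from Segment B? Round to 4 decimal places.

Posterior ∝ prior × likelihood, so P(k | x) ∝ w_k f_k(x); normalise over all components.
Evaluate each component's likelihood at the observed value:
  L_A = 0.35·(1−0.35)^6 = 0.35·0.0754189 = 0.0263966
  L_B = 0.49·(1−0.49)^6 = 0.49·0.0175963 = 0.00862218
  L_C = 0.50·(1−0.50)^6 = 0.50·0.015625 = 0.0078125
Unnormalised posteriors:
  w_A·L_A = 0.22 × 0.0263966 = 0.00580725
  w_B·L_B = 0.60 × 0.00862218 = 0.00517331
  w_C·L_C = 0.18 × 0.0078125 = 0.00140625
Sum: 0.00580725 + 0.00517331 + 0.00140625 = 0.0123868
Responsibility of Segment B: 0.00517331 / 0.0123868 ≈ 0.4176

0.4176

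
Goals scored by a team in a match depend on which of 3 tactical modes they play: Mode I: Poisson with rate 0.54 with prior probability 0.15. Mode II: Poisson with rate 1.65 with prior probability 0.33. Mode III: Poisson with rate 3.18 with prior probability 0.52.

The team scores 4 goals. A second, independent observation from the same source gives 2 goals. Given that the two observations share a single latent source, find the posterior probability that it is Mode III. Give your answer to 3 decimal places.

By Bayes' theorem, P(k | x) = w_k f_k(x) / Σ_j w_j f_j(x).
Since both observations come from the same component, the likelihood for component k is f_k(x₁)·f_k(x₂).
  p_I = [e^(−0.54)·0.54^4/4! = 0.00206464] × [0.0849647] = 0.000175422
  p_II = [e^(−1.65)·1.65^4/4! = 0.0593115] × [0.261428] = 0.0155057
  p_III = [e^(−3.18)·3.18^4/4! = 0.177191] × [0.210265] = 0.0372571
Prior × likelihood for each component:
  w_I·p_I = 0.15 × 0.000175422 = 2.63133e-05
  w_II·p_II = 0.33 × 0.0155057 = 0.00511687
  w_III·p_III = 0.52 × 0.0372571 = 0.0193737
Normaliser: 2.63133e-05 + 0.00511687 + 0.0193737 = 0.0245169
So the posterior for Mode III is 0.0193737 / 0.0245169 ≈ 0.790.

0.790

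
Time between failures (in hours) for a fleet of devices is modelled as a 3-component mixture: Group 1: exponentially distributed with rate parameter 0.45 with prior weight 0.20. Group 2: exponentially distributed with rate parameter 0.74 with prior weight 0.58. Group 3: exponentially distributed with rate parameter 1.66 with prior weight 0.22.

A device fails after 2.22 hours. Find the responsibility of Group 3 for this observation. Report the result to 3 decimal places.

By Bayes' theorem, P(k | x) = w_k f_k(x) / Σ_j w_j f_j(x).
Exponential densities:
  L_1 = 0.165711
  L_2 = 0.143144
  L_3 = 0.041653
Weight by the priors:
  w_1·L_1 = 0.20 × 0.165711 = 0.0331423
  w_2·L_2 = 0.58 × 0.143144 = 0.0830234
  w_3·L_3 = 0.22 × 0.041653 = 0.00916366
Marginal: 0.0331423 + 0.0830234 + 0.00916366 = 0.125329
So the posterior for Group 3 is 0.00916366 / 0.125329 ≈ 0.073.

0.073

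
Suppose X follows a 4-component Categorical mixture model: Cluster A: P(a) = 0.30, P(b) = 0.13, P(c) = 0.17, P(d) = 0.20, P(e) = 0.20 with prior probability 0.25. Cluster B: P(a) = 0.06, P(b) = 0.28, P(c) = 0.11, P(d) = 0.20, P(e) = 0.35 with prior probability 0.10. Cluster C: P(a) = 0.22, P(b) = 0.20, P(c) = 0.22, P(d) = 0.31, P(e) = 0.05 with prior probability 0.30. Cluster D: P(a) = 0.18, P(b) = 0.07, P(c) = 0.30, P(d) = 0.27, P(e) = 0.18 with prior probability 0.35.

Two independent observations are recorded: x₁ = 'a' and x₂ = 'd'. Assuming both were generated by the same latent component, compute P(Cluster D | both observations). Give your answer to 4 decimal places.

0.3169

By Bayes' theorem, P(k | x) = P(Z=k) f_k(x) / Σ_j P(Z=j) f_j(x).
Since both observations come from the same component, the likelihood for component k is f_k(x₁)·f_k(x₂).
  L_A = [0.3] × [0.2] = 0.06
  L_B = [0.06] × [0.2] = 0.012
  L_C = [0.22] × [0.31] = 0.0682
  L_D = [0.18] × [0.27] = 0.0486
Multiply by the mixture weights:
  P(Z=A)·L_A = 0.25 × 0.06 = 0.015
  P(Z=B)·L_B = 0.10 × 0.012 = 0.0012
  P(Z=C)·L_C = 0.30 × 0.0682 = 0.02046
  P(Z=D)·L_D = 0.35 × 0.0486 = 0.01701
Sum: 0.015 + 0.0012 + 0.02046 + 0.01701 = 0.05367
P(Cluster D | data) = 0.01701 / 0.05367 ≈ 0.3169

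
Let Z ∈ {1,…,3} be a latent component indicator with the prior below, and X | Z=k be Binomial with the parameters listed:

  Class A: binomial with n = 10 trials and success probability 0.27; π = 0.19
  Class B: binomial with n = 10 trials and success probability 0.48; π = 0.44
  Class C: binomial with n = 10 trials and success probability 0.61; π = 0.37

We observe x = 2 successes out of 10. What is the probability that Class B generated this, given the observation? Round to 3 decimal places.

0.313

The responsibility of component k is π_k f_k(x) divided by Σ_j π_j f_j(x).
Component likelihoods at x = 2 successes out of 10:
  p_A = C(10,2)·0.27^2·0.73^8 = 45·0.0729·0.080646 = 0.264559
  p_B = C(10,2)·0.48^2·0.52^8 = 45·0.2304·0.00534597 = 0.055427
  p_C = C(10,2)·0.61^2·0.39^8 = 45·0.3721·0.000535201 = 0.00896167
Multiply by the mixture weights:
  π_A·p_A = 0.19 × 0.264559 = 0.0502663
  π_B·p_B = 0.44 × 0.055427 = 0.0243879
  π_C·p_C = 0.37 × 0.00896167 = 0.00331582
Denominator: 0.0502663 + 0.0243879 + 0.00331582 = 0.07797
Responsibility of Class B: 0.0243879 / 0.07797 ≈ 0.313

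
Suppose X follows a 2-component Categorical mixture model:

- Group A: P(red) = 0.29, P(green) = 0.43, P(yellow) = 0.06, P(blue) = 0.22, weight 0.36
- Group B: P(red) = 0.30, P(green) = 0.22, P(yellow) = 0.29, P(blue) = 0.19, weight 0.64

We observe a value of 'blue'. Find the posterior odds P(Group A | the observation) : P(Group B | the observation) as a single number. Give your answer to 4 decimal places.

0.6513

The posterior odds equal the prior odds times the likelihood ratio: (π_i/π_j)·(f_i(x)/f_j(x)).
Evaluate each component's likelihood at the observed value:
  p_A = 0.22
  p_B = 0.19
Odds = (0.36/0.64) × (0.22/0.19) = 0.5625 × 1.15789 ≈ 0.6513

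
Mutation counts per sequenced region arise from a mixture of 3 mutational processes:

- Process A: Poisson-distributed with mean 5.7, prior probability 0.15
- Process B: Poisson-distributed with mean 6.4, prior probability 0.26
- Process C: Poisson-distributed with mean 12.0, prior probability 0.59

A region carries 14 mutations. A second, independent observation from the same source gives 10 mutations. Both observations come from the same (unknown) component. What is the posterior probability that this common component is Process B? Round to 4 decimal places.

0.0089

Posterior ∝ prior × likelihood, so P(k | x) ∝ w_k f_k(x); normalise over all components.
Since both observations come from the same component, the likelihood for component k is f_k(x₁)·f_k(x₂).
  f_A = [0.00146677] × [0.0333816] = 4.8963e-05
  f_B = [0.0036866] × [0.05279] = 0.000194616
  f_C = [0.0904889] × [0.104837] = 0.00948661
Weight by the priors:
  w_A·f_A = 0.15 × 4.8963e-05 = 7.34445e-06
  w_B·f_B = 0.26 × 0.000194616 = 5.06002e-05
  w_C·f_C = 0.59 × 0.00948661 = 0.0055971
Denominator: 7.34445e-06 + 5.06002e-05 + 0.0055971 = 0.00565504
So the posterior for Process B is 5.06002e-05 / 0.00565504 ≈ 0.0089.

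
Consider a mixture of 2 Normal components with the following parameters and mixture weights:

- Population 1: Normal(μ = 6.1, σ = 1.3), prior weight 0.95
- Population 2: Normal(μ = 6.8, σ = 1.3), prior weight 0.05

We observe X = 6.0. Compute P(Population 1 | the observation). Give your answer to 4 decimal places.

0.9581

Posterior ∝ prior × likelihood, so P(k | x) ∝ P(Z=k) f_k(x); normalise over all components.
Normal densities:
  f_1 = 0.305972
  f_2 = 0.253941
Weight by the priors:
  P(Z=1)·f_1 = 0.95 × 0.305972 = 0.290673
  P(Z=2)·f_2 = 0.05 × 0.253941 = 0.0126971
Evidence: 0.290673 + 0.0126971 = 0.303371
P(Population 1 | the observation) = 0.290673 / 0.303371 ≈ 0.9581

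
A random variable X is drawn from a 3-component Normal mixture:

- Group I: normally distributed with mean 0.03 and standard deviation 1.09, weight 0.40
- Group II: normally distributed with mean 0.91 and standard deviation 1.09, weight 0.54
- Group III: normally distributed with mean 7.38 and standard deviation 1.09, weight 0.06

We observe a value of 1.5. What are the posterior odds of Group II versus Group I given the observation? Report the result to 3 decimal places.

The posterior odds equal the prior odds times the likelihood ratio: (π_i/π_j)·(f_i(x)/f_j(x)).
Component likelihoods at x = 1.5:
  L_I = (1/(1.09·√(2π)))·exp(−(1.5−0.03)²/(2·1.09²)) = 0.366002·exp(-0.90939) = 0.147414
  L_II = (1/(1.09·√(2π)))·exp(−(1.5−0.91)²/(2·1.09²)) = 0.366002·exp(-0.14649) = 0.316127
  L_III = (1/(1.09·√(2π)))·exp(−(1.5−7.38)²/(2·1.09²)) = 0.366002·exp(-14.55029) = 1.75539e-07
0.170709 / 0.0589657 ≈ 2.895

2.895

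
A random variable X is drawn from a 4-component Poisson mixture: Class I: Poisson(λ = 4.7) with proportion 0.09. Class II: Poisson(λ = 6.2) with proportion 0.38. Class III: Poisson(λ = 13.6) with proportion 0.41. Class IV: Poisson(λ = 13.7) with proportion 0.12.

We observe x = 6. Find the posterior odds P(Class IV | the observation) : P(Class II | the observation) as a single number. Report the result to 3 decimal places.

0.020

Since P(k|x) ∝ π_k f_k(x), the posterior odds are π_i f_i(x) / (π_j f_j(x)).
Evaluate each component's likelihood at the observed value:
  L_I = 0.136167
  L_II = 0.1601
  L_III = 0.0109017
  L_IV = 0.0103076
Posterior odds = (π_IV·L_IV) / (π_II·L_II) = (0.12·0.0103076) / (0.38·0.1601) = 0.00123691 / 0.0608381 ≈ 0.020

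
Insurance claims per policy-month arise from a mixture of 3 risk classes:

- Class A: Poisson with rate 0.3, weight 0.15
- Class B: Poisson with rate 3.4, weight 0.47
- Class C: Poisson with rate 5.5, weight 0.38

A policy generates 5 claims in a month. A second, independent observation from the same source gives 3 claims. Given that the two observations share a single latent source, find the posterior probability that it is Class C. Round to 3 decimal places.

P(component k | x) = π_k·f_k(x) / marginal(x), where marginal(x) = Σ_j π_j·f_j(x).
Since both observations come from the same component, the likelihood for component k is f_k(x₁)·f_k(x₂).
  f_A = [1.50016e-05] × [0.00333368] = 5.00105e-08
  f_B = [0.126361] × [0.218617] = 0.0276246
  f_C = [0.171401] × [0.113323] = 0.0194236
Multiply by the mixture weights:
  π_A·f_A = 0.15 × 5.00105e-08 = 7.50157e-09
  π_B·f_B = 0.47 × 0.0276246 = 0.0129836
  π_C·f_C = 0.38 × 0.0194236 = 0.00738097
Marginal: 7.50157e-09 + 0.0129836 + 0.00738097 = 0.0203645
So the posterior for Class C is 0.00738097 / 0.0203645 ≈ 0.362.

0.362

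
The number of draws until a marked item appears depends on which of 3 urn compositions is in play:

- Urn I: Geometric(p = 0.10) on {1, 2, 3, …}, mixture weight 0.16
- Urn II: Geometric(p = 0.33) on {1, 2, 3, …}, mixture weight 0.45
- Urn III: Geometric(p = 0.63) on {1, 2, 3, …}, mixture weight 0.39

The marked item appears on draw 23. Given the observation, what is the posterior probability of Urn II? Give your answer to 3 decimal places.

Posterior ∝ prior × likelihood, so P(k | x) ∝ π_k f_k(x); normalise over all components.
Geometric probabilities:
  p_I = 0.10·(1−0.10)^22 = 0.10·0.0984771 = 0.00984771
  p_II = 0.33·(1−0.33)^22 = 0.33·0.000149158 = 4.9222e-05
  p_III = 0.63·(1−0.63)^22 = 0.63·3.16547e-10 = 1.99424e-10
Unnormalised posteriors:
  π_I·p_I = 0.16 × 0.00984771 = 0.00157563
  π_II·p_II = 0.45 × 4.9222e-05 = 2.21499e-05
  π_III·p_III = 0.39 × 1.99424e-10 = 7.77755e-11
Sum: 0.00157563 + 2.21499e-05 + 7.77755e-11 = 0.00159778
Responsibility of Urn II: 2.21499e-05 / 0.00159778 ≈ 0.014

0.014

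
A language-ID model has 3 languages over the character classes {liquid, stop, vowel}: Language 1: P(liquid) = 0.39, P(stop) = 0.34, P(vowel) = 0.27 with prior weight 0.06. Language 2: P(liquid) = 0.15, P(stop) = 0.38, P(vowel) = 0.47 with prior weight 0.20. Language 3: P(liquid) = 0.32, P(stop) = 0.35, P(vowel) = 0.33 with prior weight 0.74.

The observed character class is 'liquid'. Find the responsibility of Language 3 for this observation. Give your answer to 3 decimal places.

0.816

P(component k | x) = π_k·f_k(x) / marginal(x), where marginal(x) = Σ_j π_j·f_j(x).
Component likelihoods at x = 'liquid':
  L_1 = 0.39
  L_2 = 0.15
  L_3 = 0.32
Prior × likelihood for each component:
  π_1·L_1 = 0.06 × 0.39 = 0.0234
  π_2·L_2 = 0.20 × 0.15 = 0.03
  π_3·L_3 = 0.74 × 0.32 = 0.2368
Marginal: 0.0234 + 0.03 + 0.2368 = 0.2902
Responsibility of Language 3: 0.2368 / 0.2902 ≈ 0.816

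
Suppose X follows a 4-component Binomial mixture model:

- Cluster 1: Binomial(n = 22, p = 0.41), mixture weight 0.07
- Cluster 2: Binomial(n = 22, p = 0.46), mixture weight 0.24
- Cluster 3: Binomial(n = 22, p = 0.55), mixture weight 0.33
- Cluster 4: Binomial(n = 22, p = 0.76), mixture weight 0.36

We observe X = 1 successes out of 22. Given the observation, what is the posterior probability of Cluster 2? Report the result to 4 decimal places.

0.3697

Posterior ∝ prior × likelihood, so P(k | x) ∝ π_k f_k(x); normalise over all components.
Evaluate each component's likelihood at the observed value:
  p_1 = C(22,1)·0.41^1·0.59^21 = 22·0.41·1.54132e-05 = 0.000139027
  p_2 = C(22,1)·0.46^1·0.54^21 = 22·0.46·2.40032e-06 = 2.42912e-05
  p_3 = C(22,1)·0.55^1·0.45^21 = 22·0.55·5.2175e-08 = 6.31318e-07
  p_4 = C(22,1)·0.76^1·0.24^21 = 22·0.76·9.64797e-14 = 1.61314e-12
Prior × likelihood for each component:
  π_1·p_1 = 0.07 × 0.000139027 = 9.73188e-06
  π_2·p_2 = 0.24 × 2.42912e-05 = 5.82989e-06
  π_3·p_3 = 0.33 × 6.31318e-07 = 2.08335e-07
  π_4·p_4 = 0.36 × 1.61314e-12 = 5.80731e-13
Sum: 9.73188e-06 + 5.82989e-06 + 2.08335e-07 + 5.80731e-13 = 1.57701e-05
Responsibility of Cluster 2: 5.82989e-06 / 1.57701e-05 ≈ 0.3697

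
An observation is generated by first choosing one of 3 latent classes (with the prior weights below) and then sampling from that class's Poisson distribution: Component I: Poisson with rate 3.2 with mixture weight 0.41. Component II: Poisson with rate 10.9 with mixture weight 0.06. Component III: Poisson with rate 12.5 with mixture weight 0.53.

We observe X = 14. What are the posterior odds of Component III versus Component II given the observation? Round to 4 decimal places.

12.1345

Posterior odds = (w_i f_i(x)) / (w_j f_j(x)); the normalising sum cancels.
Evaluate each component's likelihood at the observed value:
  L_I = 5.52013e-06
  L_II = 0.0707543
  L_III = 0.0971965
0.0515142 / 0.00424526 ≈ 12.1345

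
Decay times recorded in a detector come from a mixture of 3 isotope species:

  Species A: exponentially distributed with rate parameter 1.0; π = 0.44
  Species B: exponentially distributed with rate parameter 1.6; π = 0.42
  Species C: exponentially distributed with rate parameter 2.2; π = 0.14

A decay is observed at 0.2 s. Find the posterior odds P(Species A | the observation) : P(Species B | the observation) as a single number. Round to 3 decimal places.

Since P(k|x) ∝ w_k f_k(x), the posterior odds are w_i f_i(x) / (w_j f_j(x)).
Component likelihoods at x = 0.2 s:
  f_A = 1.0·e^(−1.0·0.2) = 1.0·e^(−0.2000) = 0.818731
  f_B = 1.6·e^(−1.6·0.2) = 1.6·e^(−0.3200) = 1.16184
  f_C = 2.2·e^(−2.2·0.2) = 2.2·e^(−0.4400) = 1.41688
Odds = (0.44/0.42) × (0.818731/1.16184) = 1.04762 × 0.704686 ≈ 0.738

0.738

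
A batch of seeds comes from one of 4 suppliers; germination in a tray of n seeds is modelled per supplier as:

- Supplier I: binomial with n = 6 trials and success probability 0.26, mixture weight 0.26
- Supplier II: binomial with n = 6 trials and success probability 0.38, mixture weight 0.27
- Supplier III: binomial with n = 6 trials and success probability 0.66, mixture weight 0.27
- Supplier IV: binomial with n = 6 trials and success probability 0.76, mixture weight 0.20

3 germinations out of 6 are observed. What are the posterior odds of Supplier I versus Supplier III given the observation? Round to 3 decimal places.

Posterior odds = (P(Z=i) f_i(x)) / (P(Z=j) f_j(x)); the normalising sum cancels.
Evaluate each component's likelihood at the observed value:
  L_I = 0.142444
  L_II = 0.261551
  L_III = 0.225995
  L_IV = 0.121368
0.0370355 / 0.0610186 ≈ 0.607

0.607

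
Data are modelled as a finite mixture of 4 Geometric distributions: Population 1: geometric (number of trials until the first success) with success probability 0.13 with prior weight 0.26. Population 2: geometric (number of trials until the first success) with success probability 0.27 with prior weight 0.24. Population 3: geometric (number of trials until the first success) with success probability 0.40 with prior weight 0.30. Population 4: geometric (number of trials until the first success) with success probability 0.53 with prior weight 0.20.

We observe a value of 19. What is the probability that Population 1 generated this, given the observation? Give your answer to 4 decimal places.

By Bayes' theorem, P(k | x) = w_k f_k(x) / Σ_j w_j f_j(x).
Component likelihoods at x = 19:
  p_1 = 0.13·(1−0.13)^18 = 0.13·0.0815355 = 0.0105996
  p_2 = 0.27·(1−0.27)^18 = 0.27·0.00346586 = 0.000935783
  p_3 = 0.40·(1−0.40)^18 = 0.40·0.00010156 = 4.0624e-05
  p_4 = 0.53·(1−0.53)^18 = 0.53·1.25245e-06 = 6.638e-07
Multiply by the mixture weights:
  w_1·p_1 = 0.26 × 0.0105996 = 0.0027559
  w_2·p_2 = 0.24 × 0.000935783 = 0.000224588
  w_3·p_3 = 0.30 × 4.0624e-05 = 1.21872e-05
  w_4·p_4 = 0.20 × 6.638e-07 = 1.3276e-07
Denominator: 0.0027559 + 0.000224588 + 1.21872e-05 + 1.3276e-07 = 0.00299281
So the posterior for Population 1 is 0.0027559 / 0.00299281 ≈ 0.9208.

0.9208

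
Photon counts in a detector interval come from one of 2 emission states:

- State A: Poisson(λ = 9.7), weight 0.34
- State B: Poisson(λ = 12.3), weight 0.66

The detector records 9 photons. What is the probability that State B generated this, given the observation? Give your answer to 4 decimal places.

P(component k | x) = π_k·f_k(x) / marginal(x), where marginal(x) = Σ_j π_j·f_j(x).
Component likelihoods at x = 9 photons:
  L_A = 0.128388
  L_B = 0.0808278
Multiply by the mixture weights:
  π_A·L_A = 0.34 × 0.128388 = 0.0436521
  π_B·L_B = 0.66 × 0.0808278 = 0.0533464
Marginal: 0.0436521 + 0.0533464 = 0.0969984
P(State B | x) ≈ 0.5500

0.5500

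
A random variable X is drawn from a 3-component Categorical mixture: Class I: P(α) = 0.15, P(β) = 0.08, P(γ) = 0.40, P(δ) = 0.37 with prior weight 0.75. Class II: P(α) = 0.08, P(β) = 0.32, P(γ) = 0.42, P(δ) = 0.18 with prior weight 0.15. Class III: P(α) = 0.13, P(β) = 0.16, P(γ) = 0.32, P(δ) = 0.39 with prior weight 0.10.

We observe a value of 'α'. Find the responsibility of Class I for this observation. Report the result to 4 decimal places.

Apply Bayes' rule: the posterior for each component is proportional to its prior times its likelihood at x.
Evaluate each component's likelihood at the observed value:
  p_I = P(α | comp) = 0.15
  p_II = P(α | comp) = 0.08
  p_III = P(α | comp) = 0.13
Multiply by the mixture weights:
  π_I·p_I = 0.75 × 0.15 = 0.1125
  π_II·p_II = 0.15 × 0.08 = 0.012
  π_III·p_III = 0.10 × 0.13 = 0.013
Evidence: 0.1125 + 0.012 + 0.013 = 0.1375
P(Class I | the observation) ≈ 0.8182

0.8182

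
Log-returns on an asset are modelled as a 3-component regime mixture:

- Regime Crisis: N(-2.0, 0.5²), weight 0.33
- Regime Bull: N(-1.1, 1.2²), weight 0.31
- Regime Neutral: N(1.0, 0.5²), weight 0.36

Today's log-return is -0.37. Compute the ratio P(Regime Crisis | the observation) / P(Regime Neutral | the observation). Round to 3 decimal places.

Only the two components matter; the odds are (π_i f_i(x)) / (π_j f_j(x)).
Evaluate each component's likelihood at the observed value:
  p_Crisis = (1/(0.5·√(2π)))·exp(−(-0.37−-2.0)²/(2·0.5²)) = 0.797885·exp(-5.31380) = 0.00392813
  p_Bull = (1/(1.2·√(2π)))·exp(−(-0.37−-1.1)²/(2·1.2²)) = 0.332452·exp(-0.18503) = 0.276293
  p_Neutral = (1/(0.5·√(2π)))·exp(−(-0.37−1.0)²/(2·0.5²)) = 0.797885·exp(-3.75380) = 0.0186933
0.00129628 / 0.00672958 ≈ 0.193

0.193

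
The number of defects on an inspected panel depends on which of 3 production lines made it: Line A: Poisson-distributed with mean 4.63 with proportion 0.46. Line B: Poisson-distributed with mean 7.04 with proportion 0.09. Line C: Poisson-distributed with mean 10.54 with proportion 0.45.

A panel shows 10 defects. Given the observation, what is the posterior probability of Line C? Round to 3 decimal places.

The responsibility of component k is w_k f_k(x) divided by Σ_j w_j f_j(x).
Component likelihoods at x = 10 defects:
  f_A = 0.0121692
  f_B = 0.0721989
  f_C = 0.123361
Unnormalised posteriors:
  w_A·f_A = 0.46 × 0.0121692 = 0.00559785
  w_B·f_B = 0.09 × 0.0721989 = 0.0064979
  w_C·f_C = 0.45 × 0.123361 = 0.0555126
Sum: 0.00559785 + 0.0064979 + 0.0555126 = 0.0676084
P(Line C | x) = 0.0555126 / 0.0676084 ≈ 0.821

0.821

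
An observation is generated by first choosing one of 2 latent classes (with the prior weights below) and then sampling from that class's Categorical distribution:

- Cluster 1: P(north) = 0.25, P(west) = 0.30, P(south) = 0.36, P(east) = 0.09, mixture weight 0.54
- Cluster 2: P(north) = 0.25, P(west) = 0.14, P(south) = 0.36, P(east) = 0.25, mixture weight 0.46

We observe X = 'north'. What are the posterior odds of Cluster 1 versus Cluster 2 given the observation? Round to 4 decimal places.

1.1739

Only the two components matter; the odds are (π_i f_i(x)) / (π_j f_j(x)).
Categorical probabilities:
  p_1 = 0.25
  p_2 = 0.25
0.135 / 0.115 ≈ 1.1739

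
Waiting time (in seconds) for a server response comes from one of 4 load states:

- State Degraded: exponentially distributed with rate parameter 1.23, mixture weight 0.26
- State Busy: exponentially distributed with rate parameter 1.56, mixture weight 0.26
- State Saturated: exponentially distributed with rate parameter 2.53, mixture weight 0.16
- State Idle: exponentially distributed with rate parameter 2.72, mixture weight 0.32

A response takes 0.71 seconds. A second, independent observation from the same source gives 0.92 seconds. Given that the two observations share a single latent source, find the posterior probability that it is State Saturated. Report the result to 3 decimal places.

0.112

By Bayes' theorem, P(k | x) = w_k f_k(x) / Σ_j w_j f_j(x).
Since both observations come from the same component, the likelihood for component k is f_k(x₁)·f_k(x₂).
  p_Degraded = [0.513613] × [0.396696] = 0.203748
  p_Busy = [0.515347] × [0.371386] = 0.191393
  p_Saturated = [0.419756] × [0.24675] = 0.103575
  p_Idle = [0.39433] × [0.222736] = 0.0878314
Prior × likelihood for each component:
  w_Degraded·p_Degraded = 0.26 × 0.203748 = 0.0529745
  w_Busy·p_Busy = 0.26 × 0.191393 = 0.0497621
  w_Saturated·p_Saturated = 0.16 × 0.103575 = 0.016572
  w_Idle·p_Idle = 0.32 × 0.0878314 = 0.028106
Marginal: 0.0529745 + 0.0497621 + 0.016572 + 0.028106 = 0.147415
P(State Saturated | x₁,x₂) = 0.016572 / 0.147415 ≈ 0.112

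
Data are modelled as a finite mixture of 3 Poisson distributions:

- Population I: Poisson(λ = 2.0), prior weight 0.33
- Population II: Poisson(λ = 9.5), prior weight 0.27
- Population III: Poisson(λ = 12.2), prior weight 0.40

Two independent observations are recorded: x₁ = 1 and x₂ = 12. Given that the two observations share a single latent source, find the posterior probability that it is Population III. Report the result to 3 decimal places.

By Bayes' theorem, P(k | x) = π_k f_k(x) / Σ_j π_j f_j(x).
Since both observations come from the same component, the likelihood for component k is f_k(x₁)·f_k(x₂).
  L_I = [0.270671] × [1.15727e-06] = 3.13238e-07
  L_II = [0.000711092] × [0.0844401] = 6.00447e-05
  L_III = [6.13716e-05] × [0.11418] = 7.00738e-06
Weight by the priors:
  π_I·L_I = 0.33 × 3.13238e-07 = 1.03369e-07
  π_II·L_II = 0.27 × 6.00447e-05 = 1.62121e-05
  π_III·L_III = 0.40 × 7.00738e-06 = 2.80295e-06
Marginal: 1.03369e-07 + 1.62121e-05 + 2.80295e-06 = 1.91184e-05
P(Population III | data) ≈ 0.147

0.147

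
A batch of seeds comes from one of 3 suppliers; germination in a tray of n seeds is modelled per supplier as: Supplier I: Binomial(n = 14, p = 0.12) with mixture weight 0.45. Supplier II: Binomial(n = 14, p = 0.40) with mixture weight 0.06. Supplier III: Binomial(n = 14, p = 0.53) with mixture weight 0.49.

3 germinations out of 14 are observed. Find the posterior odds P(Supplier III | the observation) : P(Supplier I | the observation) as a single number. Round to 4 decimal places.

Posterior odds = (π_i f_i(x)) / (π_j f_j(x)); the normalising sum cancels.
Binomial probabilities:
  L_I = C(14,3)·0.12^3·0.88^11 = 364·0.001728·0.245081 = 0.154154
  L_II = C(14,3)·0.40^3·0.60^11 = 364·0.064·0.00362797 = 0.0845172
  L_III = C(14,3)·0.53^3·0.47^11 = 364·0.148877·0.000247216 = 0.0133969
Posterior odds = (π_III·L_III) / (π_I·L_I) = (0.49·0.0133969) / (0.45·0.154154) = 0.0065645 / 0.0693693 ≈ 0.0946

0.0946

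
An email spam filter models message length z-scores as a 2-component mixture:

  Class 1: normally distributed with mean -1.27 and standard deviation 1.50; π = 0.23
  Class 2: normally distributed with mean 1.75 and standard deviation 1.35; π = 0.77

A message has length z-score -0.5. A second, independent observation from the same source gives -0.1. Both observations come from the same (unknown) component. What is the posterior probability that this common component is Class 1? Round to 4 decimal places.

By Bayes' theorem, P(k | x) = w_k f_k(x) / Σ_j w_j f_j(x).
Since both observations come from the same component, the likelihood for component k is f_k(x₁)·f_k(x₂).
  p_1 = [0.23313] × [0.196203] = 0.0457409
  p_2 = [0.0736868] × [0.115556] = 0.00851494
Prior × likelihood for each component:
  w_1·p_1 = 0.23 × 0.0457409 = 0.0105204
  w_2·p_2 = 0.77 × 0.00851494 = 0.00655651
Normaliser: 0.0105204 + 0.00655651 = 0.0170769
P(Class 1 | data) = 0.0105204 / 0.0170769 ≈ 0.6161

0.6161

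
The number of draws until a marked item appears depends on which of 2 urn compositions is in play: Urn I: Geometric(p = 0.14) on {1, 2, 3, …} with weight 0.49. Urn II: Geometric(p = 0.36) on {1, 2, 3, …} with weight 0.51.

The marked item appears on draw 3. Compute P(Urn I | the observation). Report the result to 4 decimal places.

Apply Bayes' rule: the posterior for each component is proportional to its prior times its likelihood at x.
Geometric probabilities:
  L_I = 0.14·(1−0.14)^2 = 0.14·0.7396 = 0.103544
  L_II = 0.36·(1−0.36)^2 = 0.36·0.4096 = 0.147456
Prior × likelihood for each component:
  π_I·L_I = 0.49 × 0.103544 = 0.0507366
  π_II·L_II = 0.51 × 0.147456 = 0.0752026
Evidence: 0.0507366 + 0.0752026 = 0.125939
So the posterior for Urn I is 0.0507366 / 0.125939 ≈ 0.4029.

0.4029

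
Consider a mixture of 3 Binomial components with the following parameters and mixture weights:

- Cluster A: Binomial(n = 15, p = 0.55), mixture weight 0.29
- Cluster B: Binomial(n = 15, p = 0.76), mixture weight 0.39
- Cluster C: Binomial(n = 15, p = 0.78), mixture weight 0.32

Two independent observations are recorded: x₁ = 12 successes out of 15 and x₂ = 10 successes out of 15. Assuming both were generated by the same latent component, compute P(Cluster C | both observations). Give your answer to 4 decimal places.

0.3987

By Bayes' theorem, P(k | x) = π_k f_k(x) / Σ_j π_j f_j(x).
Since both observations come from the same component, the likelihood for component k is f_k(x₁)·f_k(x₂).
  p_A = [C(15,12)·0.55^12·0.45^3 = 455·0.000766218·0.091125 = 0.0317688] × [0.14036] = 0.00445909
  p_B = [C(15,12)·0.76^12·0.24^3 = 455·0.0371333·0.013824 = 0.233565] × [0.153726] = 0.0359051
  p_C = [C(15,12)·0.78^12·0.22^3 = 455·0.0507149·0.010648 = 0.245705] × [0.129007] = 0.0316978
Unnormalised posteriors:
  π_A·p_A = 0.29 × 0.00445909 = 0.00129314
  π_B·p_B = 0.39 × 0.0359051 = 0.014003
  π_C·p_C = 0.32 × 0.0316978 = 0.0101433
Evidence: 0.00129314 + 0.014003 + 0.0101433 = 0.0254394
P(Cluster C | x) ≈ 0.3987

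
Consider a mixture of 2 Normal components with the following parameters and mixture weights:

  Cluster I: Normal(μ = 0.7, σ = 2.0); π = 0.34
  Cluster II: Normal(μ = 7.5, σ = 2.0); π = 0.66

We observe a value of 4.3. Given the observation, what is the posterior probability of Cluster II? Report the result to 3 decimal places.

0.732

The responsibility of component k is π_k f_k(x) divided by Σ_j π_j f_j(x).
Normal densities:
  L_I = (1/(2.0·√(2π)))·exp(−(4.3−0.7)²/(2·2.0²)) = 0.199471·exp(-1.62000) = 0.0394751
  L_II = (1/(2.0·√(2π)))·exp(−(4.3−7.5)²/(2·2.0²)) = 0.199471·exp(-1.28000) = 0.0554604
Unnormalised posteriors:
  π_I·L_I = 0.34 × 0.0394751 = 0.0134215
  π_II·L_II = 0.66 × 0.0554604 = 0.0366039
Normaliser: 0.0134215 + 0.0366039 = 0.0500254
So the posterior for Cluster II is 0.0366039 / 0.0500254 ≈ 0.732.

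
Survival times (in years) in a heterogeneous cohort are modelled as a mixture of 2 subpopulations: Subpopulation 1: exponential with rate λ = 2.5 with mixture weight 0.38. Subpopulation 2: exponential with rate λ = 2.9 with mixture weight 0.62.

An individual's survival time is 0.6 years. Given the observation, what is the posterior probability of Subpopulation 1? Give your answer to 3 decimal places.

The responsibility of component k is π_k f_k(x) divided by Σ_j π_j f_j(x).
Evaluate each component's likelihood at the observed value:
  f_1 = 0.557825
  f_2 = 0.509009
Unnormalised posteriors:
  π_1·f_1 = 0.38 × 0.557825 = 0.211974
  π_2·f_2 = 0.62 × 0.509009 = 0.315586
Denominator: 0.211974 + 0.315586 = 0.527559
P(Subpopulation 1 | data) = 0.211974 / 0.527559 ≈ 0.402

0.402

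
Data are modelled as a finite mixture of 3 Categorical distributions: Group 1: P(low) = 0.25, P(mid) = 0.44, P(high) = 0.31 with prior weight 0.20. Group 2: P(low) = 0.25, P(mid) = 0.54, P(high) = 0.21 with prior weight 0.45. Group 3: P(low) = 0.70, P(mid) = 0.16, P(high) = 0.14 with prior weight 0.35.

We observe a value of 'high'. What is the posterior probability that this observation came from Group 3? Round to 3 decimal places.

0.238

By Bayes' theorem, P(k | x) = π_k f_k(x) / Σ_j π_j f_j(x).
Evaluate each component's likelihood at the observed value:
  p_1 = 0.31
  p_2 = 0.21
  p_3 = 0.14
Weight by the priors:
  π_1·p_1 = 0.20 × 0.31 = 0.062
  π_2·p_2 = 0.45 × 0.21 = 0.0945
  π_3·p_3 = 0.35 × 0.14 = 0.049
Denominator: 0.062 + 0.0945 + 0.049 = 0.2055
Responsibility of Group 3: 0.049 / 0.2055 ≈ 0.238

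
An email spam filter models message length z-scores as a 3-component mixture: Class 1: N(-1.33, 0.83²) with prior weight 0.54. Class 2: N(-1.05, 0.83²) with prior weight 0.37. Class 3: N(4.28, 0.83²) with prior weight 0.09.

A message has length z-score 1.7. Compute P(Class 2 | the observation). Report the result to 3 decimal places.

0.521

The responsibility of component k is P(Z=k) f_k(x) divided by Σ_j P(Z=j) f_j(x).
Component likelihoods at x = 1.7:
  p_1 = 0.000613667
  p_2 = 0.0019864
  p_3 = 0.00383422
Unnormalised posteriors:
  P(Z=1)·p_1 = 0.54 × 0.000613667 = 0.00033138
  P(Z=2)·p_2 = 0.37 × 0.0019864 = 0.000734968
  P(Z=3)·p_3 = 0.09 × 0.00383422 = 0.00034508
Marginal: 0.00033138 + 0.000734968 + 0.00034508 = 0.00141143
So the posterior for Class 2 is 0.000734968 / 0.00141143 ≈ 0.521.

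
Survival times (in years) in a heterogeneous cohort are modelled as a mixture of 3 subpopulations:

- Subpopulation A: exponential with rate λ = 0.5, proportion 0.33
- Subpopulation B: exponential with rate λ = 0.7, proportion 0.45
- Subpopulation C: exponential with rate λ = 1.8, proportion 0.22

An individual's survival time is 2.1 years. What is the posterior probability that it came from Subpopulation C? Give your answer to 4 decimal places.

The responsibility of component k is π_k f_k(x) divided by Σ_j π_j f_j(x).
Exponential densities:
  f_A = 0.5·e^(−0.5·2.1) = 0.5·e^(−1.0500) = 0.174969
  f_B = 0.7·e^(−0.7·2.1) = 0.7·e^(−1.4700) = 0.160948
  f_C = 1.8·e^(−1.8·2.1) = 1.8·e^(−3.7800) = 0.0410808
Multiply by the mixture weights:
  π_A·f_A = 0.33 × 0.174969 = 0.0577397
  π_B·f_B = 0.45 × 0.160948 = 0.0724265
  π_C·f_C = 0.22 × 0.0410808 = 0.00903779
Sum: 0.0577397 + 0.0724265 + 0.00903779 = 0.139204
P(Subpopulation C | data) = 0.00903779 / 0.139204 ≈ 0.0649

0.0649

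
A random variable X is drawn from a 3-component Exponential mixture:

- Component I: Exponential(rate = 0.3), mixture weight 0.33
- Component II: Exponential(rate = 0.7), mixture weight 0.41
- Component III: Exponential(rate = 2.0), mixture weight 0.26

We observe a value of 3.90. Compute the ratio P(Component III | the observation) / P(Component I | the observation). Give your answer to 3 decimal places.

Posterior odds = (P(Z=i) f_i(x)) / (P(Z=j) f_j(x)); the normalising sum cancels.
Evaluate each component's likelihood at the observed value:
  p_I = 0.0931101
  p_II = 0.0456535
  p_III = 0.00081947
0.000213062 / 0.0307263 ≈ 0.007

0.007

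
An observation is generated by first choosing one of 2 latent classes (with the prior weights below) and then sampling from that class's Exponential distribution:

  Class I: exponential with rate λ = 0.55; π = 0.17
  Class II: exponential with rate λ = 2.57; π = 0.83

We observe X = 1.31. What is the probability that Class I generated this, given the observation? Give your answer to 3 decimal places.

Apply Bayes' rule: the posterior for each component is proportional to its prior times its likelihood at x.
Exponential densities:
  L_I = 0.26758
  L_II = 0.0886735
Unnormalised posteriors:
  π_I·L_I = 0.17 × 0.26758 = 0.0454886
  π_II·L_II = 0.83 × 0.0886735 = 0.073599
Evidence: 0.0454886 + 0.073599 = 0.119088
P(Class I | 1.31) ≈ 0.382

0.382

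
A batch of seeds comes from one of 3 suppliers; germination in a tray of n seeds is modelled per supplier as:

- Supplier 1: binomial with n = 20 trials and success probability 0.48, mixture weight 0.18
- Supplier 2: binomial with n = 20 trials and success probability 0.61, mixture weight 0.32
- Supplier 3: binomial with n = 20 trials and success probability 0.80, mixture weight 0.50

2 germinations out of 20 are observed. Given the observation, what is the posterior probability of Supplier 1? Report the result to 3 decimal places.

By Bayes' theorem, P(k | x) = P(Z=k) f_k(x) / Σ_j P(Z=j) f_j(x).
Component likelihoods at x = 2 germinations out of 20:
  p_1 = 0.000338296
  p_2 = 3.08018e-06
  p_3 = 3.18767e-11
Multiply by the mixture weights:
  P(Z=1)·p_1 = 0.18 × 0.000338296 = 6.08932e-05
  P(Z=2)·p_2 = 0.32 × 3.08018e-06 = 9.85658e-07
  P(Z=3)·p_3 = 0.50 × 3.18767e-11 = 1.59384e-11
Marginal: 6.08932e-05 + 9.85658e-07 + 1.59384e-11 = 6.18789e-05
Responsibility of Supplier 1: 6.08932e-05 / 6.18789e-05 ≈ 0.984

0.984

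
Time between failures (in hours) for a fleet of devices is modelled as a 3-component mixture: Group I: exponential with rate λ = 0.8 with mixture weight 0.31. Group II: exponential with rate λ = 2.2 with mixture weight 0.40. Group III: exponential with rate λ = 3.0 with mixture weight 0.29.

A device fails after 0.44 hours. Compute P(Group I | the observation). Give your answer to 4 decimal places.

0.2353

P(component k | x) = P(Z=k)·f_k(x) / marginal(x), where marginal(x) = Σ_j P(Z=j)·f_j(x).
Exponential densities:
  p_I = 0.8·e^(−0.8·0.44) = 0.8·e^(−0.3520) = 0.562624
  p_II = 2.2·e^(−2.2·0.44) = 2.2·e^(−0.9680) = 0.835652
  p_III = 3.0·e^(−3.0·0.44) = 3.0·e^(−1.3200) = 0.801406
Prior × likelihood for each component:
  P(Z=I)·p_I = 0.31 × 0.562624 = 0.174413
  P(Z=II)·p_II = 0.40 × 0.835652 = 0.334261
  P(Z=III)·p_III = 0.29 × 0.801406 = 0.232408
Evidence: 0.174413 + 0.334261 + 0.232408 = 0.741082
P(Group I | x) = 0.174413 / 0.741082 ≈ 0.2353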